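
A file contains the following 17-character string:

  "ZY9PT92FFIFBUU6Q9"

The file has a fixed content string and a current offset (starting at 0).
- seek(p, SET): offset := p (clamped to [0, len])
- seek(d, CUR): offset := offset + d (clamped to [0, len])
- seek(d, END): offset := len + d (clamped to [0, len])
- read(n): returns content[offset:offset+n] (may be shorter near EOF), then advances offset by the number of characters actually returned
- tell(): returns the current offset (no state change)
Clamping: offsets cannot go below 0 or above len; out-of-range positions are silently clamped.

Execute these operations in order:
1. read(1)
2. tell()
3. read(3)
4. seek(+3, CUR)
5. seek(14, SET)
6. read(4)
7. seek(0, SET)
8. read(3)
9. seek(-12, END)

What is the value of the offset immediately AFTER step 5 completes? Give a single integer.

Answer: 14

Derivation:
After 1 (read(1)): returned 'Z', offset=1
After 2 (tell()): offset=1
After 3 (read(3)): returned 'Y9P', offset=4
After 4 (seek(+3, CUR)): offset=7
After 5 (seek(14, SET)): offset=14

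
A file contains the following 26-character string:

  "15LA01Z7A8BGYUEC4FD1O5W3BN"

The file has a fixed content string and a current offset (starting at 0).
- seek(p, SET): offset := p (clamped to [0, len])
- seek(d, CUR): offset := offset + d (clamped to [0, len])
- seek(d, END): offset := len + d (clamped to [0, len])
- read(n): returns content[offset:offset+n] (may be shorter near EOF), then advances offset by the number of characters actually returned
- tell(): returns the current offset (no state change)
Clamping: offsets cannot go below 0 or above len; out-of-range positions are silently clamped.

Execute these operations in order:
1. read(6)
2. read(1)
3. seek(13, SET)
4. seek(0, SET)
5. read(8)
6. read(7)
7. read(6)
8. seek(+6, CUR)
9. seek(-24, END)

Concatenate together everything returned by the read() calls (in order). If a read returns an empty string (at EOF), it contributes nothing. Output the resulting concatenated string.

After 1 (read(6)): returned '15LA01', offset=6
After 2 (read(1)): returned 'Z', offset=7
After 3 (seek(13, SET)): offset=13
After 4 (seek(0, SET)): offset=0
After 5 (read(8)): returned '15LA01Z7', offset=8
After 6 (read(7)): returned 'A8BGYUE', offset=15
After 7 (read(6)): returned 'C4FD1O', offset=21
After 8 (seek(+6, CUR)): offset=26
After 9 (seek(-24, END)): offset=2

Answer: 15LA01Z15LA01Z7A8BGYUEC4FD1O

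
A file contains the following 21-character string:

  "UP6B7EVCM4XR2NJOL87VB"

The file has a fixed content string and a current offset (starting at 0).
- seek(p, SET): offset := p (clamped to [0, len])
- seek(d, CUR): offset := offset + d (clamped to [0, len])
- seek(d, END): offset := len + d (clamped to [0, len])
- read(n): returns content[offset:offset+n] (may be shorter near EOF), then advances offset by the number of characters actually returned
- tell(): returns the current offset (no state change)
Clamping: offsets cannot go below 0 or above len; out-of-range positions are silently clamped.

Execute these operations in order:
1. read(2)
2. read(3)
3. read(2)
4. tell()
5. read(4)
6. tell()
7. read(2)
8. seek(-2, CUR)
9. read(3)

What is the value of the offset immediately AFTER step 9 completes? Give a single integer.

After 1 (read(2)): returned 'UP', offset=2
After 2 (read(3)): returned '6B7', offset=5
After 3 (read(2)): returned 'EV', offset=7
After 4 (tell()): offset=7
After 5 (read(4)): returned 'CM4X', offset=11
After 6 (tell()): offset=11
After 7 (read(2)): returned 'R2', offset=13
After 8 (seek(-2, CUR)): offset=11
After 9 (read(3)): returned 'R2N', offset=14

Answer: 14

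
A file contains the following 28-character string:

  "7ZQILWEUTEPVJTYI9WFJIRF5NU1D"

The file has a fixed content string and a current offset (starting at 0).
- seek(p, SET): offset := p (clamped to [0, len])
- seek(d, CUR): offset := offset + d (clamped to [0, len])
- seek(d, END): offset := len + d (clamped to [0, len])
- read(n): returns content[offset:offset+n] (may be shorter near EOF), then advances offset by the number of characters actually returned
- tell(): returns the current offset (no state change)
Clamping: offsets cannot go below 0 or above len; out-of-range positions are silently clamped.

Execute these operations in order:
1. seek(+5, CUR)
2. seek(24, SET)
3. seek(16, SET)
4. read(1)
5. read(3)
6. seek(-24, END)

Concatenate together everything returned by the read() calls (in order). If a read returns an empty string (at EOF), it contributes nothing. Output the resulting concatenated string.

Answer: 9WFJ

Derivation:
After 1 (seek(+5, CUR)): offset=5
After 2 (seek(24, SET)): offset=24
After 3 (seek(16, SET)): offset=16
After 4 (read(1)): returned '9', offset=17
After 5 (read(3)): returned 'WFJ', offset=20
After 6 (seek(-24, END)): offset=4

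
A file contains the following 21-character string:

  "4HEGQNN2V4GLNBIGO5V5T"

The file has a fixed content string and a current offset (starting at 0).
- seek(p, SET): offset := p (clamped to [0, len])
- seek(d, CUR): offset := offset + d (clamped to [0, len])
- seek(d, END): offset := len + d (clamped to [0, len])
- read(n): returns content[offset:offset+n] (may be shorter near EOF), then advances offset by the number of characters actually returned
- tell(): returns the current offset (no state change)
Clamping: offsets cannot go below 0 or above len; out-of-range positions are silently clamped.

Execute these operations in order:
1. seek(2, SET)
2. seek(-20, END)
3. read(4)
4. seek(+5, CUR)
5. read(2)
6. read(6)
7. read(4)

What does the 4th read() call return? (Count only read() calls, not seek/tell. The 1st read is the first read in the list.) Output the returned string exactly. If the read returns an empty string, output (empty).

Answer: V5T

Derivation:
After 1 (seek(2, SET)): offset=2
After 2 (seek(-20, END)): offset=1
After 3 (read(4)): returned 'HEGQ', offset=5
After 4 (seek(+5, CUR)): offset=10
After 5 (read(2)): returned 'GL', offset=12
After 6 (read(6)): returned 'NBIGO5', offset=18
After 7 (read(4)): returned 'V5T', offset=21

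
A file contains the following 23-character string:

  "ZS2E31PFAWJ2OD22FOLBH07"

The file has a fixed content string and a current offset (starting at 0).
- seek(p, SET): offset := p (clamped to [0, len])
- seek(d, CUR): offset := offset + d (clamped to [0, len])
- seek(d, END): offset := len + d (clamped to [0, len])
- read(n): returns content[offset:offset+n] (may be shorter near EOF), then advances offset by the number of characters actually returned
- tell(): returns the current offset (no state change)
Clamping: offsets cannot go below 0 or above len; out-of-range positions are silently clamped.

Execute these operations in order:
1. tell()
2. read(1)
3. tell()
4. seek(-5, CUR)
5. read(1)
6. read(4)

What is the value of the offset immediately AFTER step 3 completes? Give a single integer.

Answer: 1

Derivation:
After 1 (tell()): offset=0
After 2 (read(1)): returned 'Z', offset=1
After 3 (tell()): offset=1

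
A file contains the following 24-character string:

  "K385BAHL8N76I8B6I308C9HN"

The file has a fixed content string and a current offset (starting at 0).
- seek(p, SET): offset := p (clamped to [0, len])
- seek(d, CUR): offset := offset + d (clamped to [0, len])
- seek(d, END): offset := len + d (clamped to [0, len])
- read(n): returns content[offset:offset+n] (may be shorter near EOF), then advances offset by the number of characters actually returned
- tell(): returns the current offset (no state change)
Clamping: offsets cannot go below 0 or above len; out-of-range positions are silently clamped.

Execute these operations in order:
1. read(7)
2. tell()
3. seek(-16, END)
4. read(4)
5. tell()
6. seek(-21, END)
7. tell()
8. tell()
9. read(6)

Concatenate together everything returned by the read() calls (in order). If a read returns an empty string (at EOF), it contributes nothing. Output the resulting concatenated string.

After 1 (read(7)): returned 'K385BAH', offset=7
After 2 (tell()): offset=7
After 3 (seek(-16, END)): offset=8
After 4 (read(4)): returned '8N76', offset=12
After 5 (tell()): offset=12
After 6 (seek(-21, END)): offset=3
After 7 (tell()): offset=3
After 8 (tell()): offset=3
After 9 (read(6)): returned '5BAHL8', offset=9

Answer: K385BAH8N765BAHL8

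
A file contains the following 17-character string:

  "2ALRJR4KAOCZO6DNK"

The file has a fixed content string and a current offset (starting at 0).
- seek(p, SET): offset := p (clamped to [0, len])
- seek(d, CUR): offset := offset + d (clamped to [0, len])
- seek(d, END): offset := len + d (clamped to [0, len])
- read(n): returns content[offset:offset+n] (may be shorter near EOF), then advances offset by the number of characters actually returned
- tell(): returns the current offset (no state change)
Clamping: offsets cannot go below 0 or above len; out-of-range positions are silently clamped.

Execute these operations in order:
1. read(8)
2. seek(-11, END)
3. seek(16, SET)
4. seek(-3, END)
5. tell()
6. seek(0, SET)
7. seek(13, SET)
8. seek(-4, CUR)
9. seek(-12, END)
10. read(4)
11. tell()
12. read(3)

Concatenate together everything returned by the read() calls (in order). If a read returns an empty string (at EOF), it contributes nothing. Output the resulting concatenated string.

Answer: 2ALRJR4KR4KAOCZ

Derivation:
After 1 (read(8)): returned '2ALRJR4K', offset=8
After 2 (seek(-11, END)): offset=6
After 3 (seek(16, SET)): offset=16
After 4 (seek(-3, END)): offset=14
After 5 (tell()): offset=14
After 6 (seek(0, SET)): offset=0
After 7 (seek(13, SET)): offset=13
After 8 (seek(-4, CUR)): offset=9
After 9 (seek(-12, END)): offset=5
After 10 (read(4)): returned 'R4KA', offset=9
After 11 (tell()): offset=9
After 12 (read(3)): returned 'OCZ', offset=12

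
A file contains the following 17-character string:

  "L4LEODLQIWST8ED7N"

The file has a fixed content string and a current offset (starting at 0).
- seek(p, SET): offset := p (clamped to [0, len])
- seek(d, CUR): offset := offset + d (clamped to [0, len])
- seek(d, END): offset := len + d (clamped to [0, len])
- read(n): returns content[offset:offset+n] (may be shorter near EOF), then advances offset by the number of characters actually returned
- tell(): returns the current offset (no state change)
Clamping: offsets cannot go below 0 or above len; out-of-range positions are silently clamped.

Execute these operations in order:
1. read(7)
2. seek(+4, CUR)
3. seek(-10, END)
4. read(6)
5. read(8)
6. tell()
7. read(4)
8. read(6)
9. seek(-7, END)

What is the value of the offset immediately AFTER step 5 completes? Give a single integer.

Answer: 17

Derivation:
After 1 (read(7)): returned 'L4LEODL', offset=7
After 2 (seek(+4, CUR)): offset=11
After 3 (seek(-10, END)): offset=7
After 4 (read(6)): returned 'QIWST8', offset=13
After 5 (read(8)): returned 'ED7N', offset=17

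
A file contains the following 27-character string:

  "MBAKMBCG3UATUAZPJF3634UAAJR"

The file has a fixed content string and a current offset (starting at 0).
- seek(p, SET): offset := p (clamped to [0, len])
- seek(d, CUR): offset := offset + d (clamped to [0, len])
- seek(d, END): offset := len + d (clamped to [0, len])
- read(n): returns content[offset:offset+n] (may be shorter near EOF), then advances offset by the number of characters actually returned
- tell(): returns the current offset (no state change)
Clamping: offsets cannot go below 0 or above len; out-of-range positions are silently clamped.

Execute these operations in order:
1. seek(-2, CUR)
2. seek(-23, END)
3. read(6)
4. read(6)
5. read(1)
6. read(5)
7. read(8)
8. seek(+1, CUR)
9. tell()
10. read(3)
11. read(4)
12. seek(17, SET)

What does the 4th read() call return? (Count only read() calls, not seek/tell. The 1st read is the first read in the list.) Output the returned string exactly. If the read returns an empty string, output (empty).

After 1 (seek(-2, CUR)): offset=0
After 2 (seek(-23, END)): offset=4
After 3 (read(6)): returned 'MBCG3U', offset=10
After 4 (read(6)): returned 'ATUAZP', offset=16
After 5 (read(1)): returned 'J', offset=17
After 6 (read(5)): returned 'F3634', offset=22
After 7 (read(8)): returned 'UAAJR', offset=27
After 8 (seek(+1, CUR)): offset=27
After 9 (tell()): offset=27
After 10 (read(3)): returned '', offset=27
After 11 (read(4)): returned '', offset=27
After 12 (seek(17, SET)): offset=17

Answer: F3634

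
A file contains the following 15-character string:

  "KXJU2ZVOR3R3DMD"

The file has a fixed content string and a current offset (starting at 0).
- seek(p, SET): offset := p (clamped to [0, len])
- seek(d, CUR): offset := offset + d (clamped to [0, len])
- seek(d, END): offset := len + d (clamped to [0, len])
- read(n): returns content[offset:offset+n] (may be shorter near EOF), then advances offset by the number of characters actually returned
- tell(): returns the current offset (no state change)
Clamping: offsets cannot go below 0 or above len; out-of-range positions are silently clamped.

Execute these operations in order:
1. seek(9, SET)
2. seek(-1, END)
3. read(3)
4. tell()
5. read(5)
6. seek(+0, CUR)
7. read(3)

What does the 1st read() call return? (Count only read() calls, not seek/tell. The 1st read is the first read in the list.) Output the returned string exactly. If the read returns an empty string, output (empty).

Answer: D

Derivation:
After 1 (seek(9, SET)): offset=9
After 2 (seek(-1, END)): offset=14
After 3 (read(3)): returned 'D', offset=15
After 4 (tell()): offset=15
After 5 (read(5)): returned '', offset=15
After 6 (seek(+0, CUR)): offset=15
After 7 (read(3)): returned '', offset=15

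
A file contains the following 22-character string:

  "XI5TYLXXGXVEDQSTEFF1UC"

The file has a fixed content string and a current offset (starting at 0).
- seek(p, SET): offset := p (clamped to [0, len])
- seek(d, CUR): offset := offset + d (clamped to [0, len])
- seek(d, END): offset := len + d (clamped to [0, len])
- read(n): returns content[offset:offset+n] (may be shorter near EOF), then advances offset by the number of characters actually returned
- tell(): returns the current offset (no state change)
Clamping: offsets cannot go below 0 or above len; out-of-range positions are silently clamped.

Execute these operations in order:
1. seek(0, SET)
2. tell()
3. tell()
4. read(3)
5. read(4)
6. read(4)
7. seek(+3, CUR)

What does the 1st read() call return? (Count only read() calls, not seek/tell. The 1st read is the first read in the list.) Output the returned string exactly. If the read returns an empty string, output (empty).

After 1 (seek(0, SET)): offset=0
After 2 (tell()): offset=0
After 3 (tell()): offset=0
After 4 (read(3)): returned 'XI5', offset=3
After 5 (read(4)): returned 'TYLX', offset=7
After 6 (read(4)): returned 'XGXV', offset=11
After 7 (seek(+3, CUR)): offset=14

Answer: XI5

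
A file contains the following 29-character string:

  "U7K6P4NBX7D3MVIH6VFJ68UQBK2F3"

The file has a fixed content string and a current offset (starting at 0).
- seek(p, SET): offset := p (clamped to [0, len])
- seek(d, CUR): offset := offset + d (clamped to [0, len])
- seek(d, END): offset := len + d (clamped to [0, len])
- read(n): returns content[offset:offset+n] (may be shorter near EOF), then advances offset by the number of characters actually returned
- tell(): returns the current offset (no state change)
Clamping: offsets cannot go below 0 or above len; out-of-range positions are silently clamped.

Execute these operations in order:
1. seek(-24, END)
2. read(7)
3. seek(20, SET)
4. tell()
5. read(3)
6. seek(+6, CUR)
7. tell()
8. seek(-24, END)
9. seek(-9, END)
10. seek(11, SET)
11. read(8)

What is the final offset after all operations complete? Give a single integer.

After 1 (seek(-24, END)): offset=5
After 2 (read(7)): returned '4NBX7D3', offset=12
After 3 (seek(20, SET)): offset=20
After 4 (tell()): offset=20
After 5 (read(3)): returned '68U', offset=23
After 6 (seek(+6, CUR)): offset=29
After 7 (tell()): offset=29
After 8 (seek(-24, END)): offset=5
After 9 (seek(-9, END)): offset=20
After 10 (seek(11, SET)): offset=11
After 11 (read(8)): returned '3MVIH6VF', offset=19

Answer: 19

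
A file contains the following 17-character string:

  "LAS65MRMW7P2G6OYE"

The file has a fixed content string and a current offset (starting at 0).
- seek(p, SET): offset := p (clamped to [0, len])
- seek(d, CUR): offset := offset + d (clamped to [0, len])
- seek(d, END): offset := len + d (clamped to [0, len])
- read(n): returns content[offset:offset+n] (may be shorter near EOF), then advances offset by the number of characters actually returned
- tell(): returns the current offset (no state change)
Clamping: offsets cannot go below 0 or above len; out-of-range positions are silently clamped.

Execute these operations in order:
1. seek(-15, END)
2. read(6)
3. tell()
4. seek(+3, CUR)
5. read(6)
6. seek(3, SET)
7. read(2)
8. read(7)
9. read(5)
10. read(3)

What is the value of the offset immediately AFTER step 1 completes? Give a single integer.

Answer: 2

Derivation:
After 1 (seek(-15, END)): offset=2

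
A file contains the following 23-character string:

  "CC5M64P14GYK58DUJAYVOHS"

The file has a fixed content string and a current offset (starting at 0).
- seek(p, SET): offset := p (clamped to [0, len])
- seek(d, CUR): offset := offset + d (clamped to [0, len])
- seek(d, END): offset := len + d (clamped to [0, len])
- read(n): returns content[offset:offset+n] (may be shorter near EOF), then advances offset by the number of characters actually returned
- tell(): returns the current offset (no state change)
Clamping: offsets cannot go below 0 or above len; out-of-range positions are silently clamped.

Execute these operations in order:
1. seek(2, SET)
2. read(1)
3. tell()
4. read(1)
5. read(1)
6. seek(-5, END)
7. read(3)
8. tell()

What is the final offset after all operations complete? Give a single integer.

Answer: 21

Derivation:
After 1 (seek(2, SET)): offset=2
After 2 (read(1)): returned '5', offset=3
After 3 (tell()): offset=3
After 4 (read(1)): returned 'M', offset=4
After 5 (read(1)): returned '6', offset=5
After 6 (seek(-5, END)): offset=18
After 7 (read(3)): returned 'YVO', offset=21
After 8 (tell()): offset=21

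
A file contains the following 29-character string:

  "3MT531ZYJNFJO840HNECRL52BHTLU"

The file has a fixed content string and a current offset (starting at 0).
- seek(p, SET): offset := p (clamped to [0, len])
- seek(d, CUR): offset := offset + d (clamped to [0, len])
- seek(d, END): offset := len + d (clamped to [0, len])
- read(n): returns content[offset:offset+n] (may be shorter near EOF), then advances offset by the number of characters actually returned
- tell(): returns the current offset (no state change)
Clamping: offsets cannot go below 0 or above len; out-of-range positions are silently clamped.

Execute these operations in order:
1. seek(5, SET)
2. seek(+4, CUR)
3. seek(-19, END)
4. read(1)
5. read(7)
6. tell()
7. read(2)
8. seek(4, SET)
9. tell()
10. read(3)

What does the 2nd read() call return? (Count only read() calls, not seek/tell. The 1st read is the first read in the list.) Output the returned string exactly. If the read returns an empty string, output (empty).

Answer: JO840HN

Derivation:
After 1 (seek(5, SET)): offset=5
After 2 (seek(+4, CUR)): offset=9
After 3 (seek(-19, END)): offset=10
After 4 (read(1)): returned 'F', offset=11
After 5 (read(7)): returned 'JO840HN', offset=18
After 6 (tell()): offset=18
After 7 (read(2)): returned 'EC', offset=20
After 8 (seek(4, SET)): offset=4
After 9 (tell()): offset=4
After 10 (read(3)): returned '31Z', offset=7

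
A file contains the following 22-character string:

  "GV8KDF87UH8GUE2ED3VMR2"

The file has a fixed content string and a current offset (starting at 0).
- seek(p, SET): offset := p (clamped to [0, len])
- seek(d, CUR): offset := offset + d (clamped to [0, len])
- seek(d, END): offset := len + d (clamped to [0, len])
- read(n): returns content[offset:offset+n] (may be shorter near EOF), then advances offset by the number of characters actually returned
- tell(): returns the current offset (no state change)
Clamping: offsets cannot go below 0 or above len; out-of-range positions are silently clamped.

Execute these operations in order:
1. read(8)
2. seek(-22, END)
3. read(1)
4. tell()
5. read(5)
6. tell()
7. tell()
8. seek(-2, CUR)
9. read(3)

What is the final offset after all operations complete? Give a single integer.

Answer: 7

Derivation:
After 1 (read(8)): returned 'GV8KDF87', offset=8
After 2 (seek(-22, END)): offset=0
After 3 (read(1)): returned 'G', offset=1
After 4 (tell()): offset=1
After 5 (read(5)): returned 'V8KDF', offset=6
After 6 (tell()): offset=6
After 7 (tell()): offset=6
After 8 (seek(-2, CUR)): offset=4
After 9 (read(3)): returned 'DF8', offset=7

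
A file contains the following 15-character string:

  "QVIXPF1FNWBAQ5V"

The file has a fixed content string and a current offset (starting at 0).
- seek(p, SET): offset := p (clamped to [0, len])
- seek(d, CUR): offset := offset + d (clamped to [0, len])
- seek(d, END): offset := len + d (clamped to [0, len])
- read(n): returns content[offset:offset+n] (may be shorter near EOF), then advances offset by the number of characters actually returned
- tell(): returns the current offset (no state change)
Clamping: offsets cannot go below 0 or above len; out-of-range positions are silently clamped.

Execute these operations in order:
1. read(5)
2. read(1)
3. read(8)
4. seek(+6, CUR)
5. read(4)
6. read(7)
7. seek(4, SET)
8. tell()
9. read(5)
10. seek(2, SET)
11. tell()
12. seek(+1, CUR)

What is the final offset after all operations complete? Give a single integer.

Answer: 3

Derivation:
After 1 (read(5)): returned 'QVIXP', offset=5
After 2 (read(1)): returned 'F', offset=6
After 3 (read(8)): returned '1FNWBAQ5', offset=14
After 4 (seek(+6, CUR)): offset=15
After 5 (read(4)): returned '', offset=15
After 6 (read(7)): returned '', offset=15
After 7 (seek(4, SET)): offset=4
After 8 (tell()): offset=4
After 9 (read(5)): returned 'PF1FN', offset=9
After 10 (seek(2, SET)): offset=2
After 11 (tell()): offset=2
After 12 (seek(+1, CUR)): offset=3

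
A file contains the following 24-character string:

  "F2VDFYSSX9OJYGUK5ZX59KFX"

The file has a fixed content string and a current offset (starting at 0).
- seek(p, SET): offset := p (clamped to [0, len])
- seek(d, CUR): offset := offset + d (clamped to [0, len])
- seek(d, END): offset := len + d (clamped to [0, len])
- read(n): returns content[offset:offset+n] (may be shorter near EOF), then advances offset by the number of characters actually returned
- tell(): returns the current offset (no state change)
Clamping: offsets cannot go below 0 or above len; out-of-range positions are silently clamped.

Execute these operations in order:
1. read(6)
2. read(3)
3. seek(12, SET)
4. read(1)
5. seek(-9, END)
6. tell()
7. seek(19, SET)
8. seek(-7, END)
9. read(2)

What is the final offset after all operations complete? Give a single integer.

After 1 (read(6)): returned 'F2VDFY', offset=6
After 2 (read(3)): returned 'SSX', offset=9
After 3 (seek(12, SET)): offset=12
After 4 (read(1)): returned 'Y', offset=13
After 5 (seek(-9, END)): offset=15
After 6 (tell()): offset=15
After 7 (seek(19, SET)): offset=19
After 8 (seek(-7, END)): offset=17
After 9 (read(2)): returned 'ZX', offset=19

Answer: 19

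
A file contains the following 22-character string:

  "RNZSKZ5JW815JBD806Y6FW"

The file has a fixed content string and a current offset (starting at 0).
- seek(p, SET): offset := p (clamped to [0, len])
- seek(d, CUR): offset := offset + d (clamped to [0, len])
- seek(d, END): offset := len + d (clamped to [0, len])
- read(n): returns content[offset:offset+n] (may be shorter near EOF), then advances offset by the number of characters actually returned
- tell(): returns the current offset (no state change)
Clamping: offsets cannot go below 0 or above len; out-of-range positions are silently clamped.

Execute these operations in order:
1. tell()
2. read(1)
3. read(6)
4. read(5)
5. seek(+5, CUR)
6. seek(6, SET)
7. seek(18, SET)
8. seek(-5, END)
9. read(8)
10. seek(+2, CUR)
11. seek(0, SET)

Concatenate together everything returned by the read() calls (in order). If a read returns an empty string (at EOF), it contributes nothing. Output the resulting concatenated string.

Answer: RNZSKZ5JW8156Y6FW

Derivation:
After 1 (tell()): offset=0
After 2 (read(1)): returned 'R', offset=1
After 3 (read(6)): returned 'NZSKZ5', offset=7
After 4 (read(5)): returned 'JW815', offset=12
After 5 (seek(+5, CUR)): offset=17
After 6 (seek(6, SET)): offset=6
After 7 (seek(18, SET)): offset=18
After 8 (seek(-5, END)): offset=17
After 9 (read(8)): returned '6Y6FW', offset=22
After 10 (seek(+2, CUR)): offset=22
After 11 (seek(0, SET)): offset=0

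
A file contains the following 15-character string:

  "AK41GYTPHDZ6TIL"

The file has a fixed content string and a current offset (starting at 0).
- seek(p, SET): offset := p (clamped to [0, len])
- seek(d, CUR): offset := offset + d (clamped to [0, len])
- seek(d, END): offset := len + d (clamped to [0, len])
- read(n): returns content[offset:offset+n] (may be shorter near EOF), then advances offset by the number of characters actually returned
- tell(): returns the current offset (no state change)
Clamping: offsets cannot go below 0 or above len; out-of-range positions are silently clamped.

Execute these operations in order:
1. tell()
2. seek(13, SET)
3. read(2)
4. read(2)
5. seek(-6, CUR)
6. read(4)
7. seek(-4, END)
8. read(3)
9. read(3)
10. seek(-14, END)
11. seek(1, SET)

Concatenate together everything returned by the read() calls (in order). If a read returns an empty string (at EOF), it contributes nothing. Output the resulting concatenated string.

Answer: ILDZ6T6TIL

Derivation:
After 1 (tell()): offset=0
After 2 (seek(13, SET)): offset=13
After 3 (read(2)): returned 'IL', offset=15
After 4 (read(2)): returned '', offset=15
After 5 (seek(-6, CUR)): offset=9
After 6 (read(4)): returned 'DZ6T', offset=13
After 7 (seek(-4, END)): offset=11
After 8 (read(3)): returned '6TI', offset=14
After 9 (read(3)): returned 'L', offset=15
After 10 (seek(-14, END)): offset=1
After 11 (seek(1, SET)): offset=1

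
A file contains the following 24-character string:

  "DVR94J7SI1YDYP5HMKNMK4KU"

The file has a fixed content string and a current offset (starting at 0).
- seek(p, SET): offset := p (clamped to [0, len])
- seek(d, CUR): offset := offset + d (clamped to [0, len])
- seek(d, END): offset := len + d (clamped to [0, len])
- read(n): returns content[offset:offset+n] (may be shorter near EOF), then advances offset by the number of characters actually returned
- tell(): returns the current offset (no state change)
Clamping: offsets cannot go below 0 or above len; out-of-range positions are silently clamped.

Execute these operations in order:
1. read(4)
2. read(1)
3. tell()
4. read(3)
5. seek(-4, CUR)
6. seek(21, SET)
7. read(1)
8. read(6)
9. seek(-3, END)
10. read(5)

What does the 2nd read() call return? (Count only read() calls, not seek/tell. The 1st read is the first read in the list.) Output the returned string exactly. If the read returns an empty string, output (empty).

After 1 (read(4)): returned 'DVR9', offset=4
After 2 (read(1)): returned '4', offset=5
After 3 (tell()): offset=5
After 4 (read(3)): returned 'J7S', offset=8
After 5 (seek(-4, CUR)): offset=4
After 6 (seek(21, SET)): offset=21
After 7 (read(1)): returned '4', offset=22
After 8 (read(6)): returned 'KU', offset=24
After 9 (seek(-3, END)): offset=21
After 10 (read(5)): returned '4KU', offset=24

Answer: 4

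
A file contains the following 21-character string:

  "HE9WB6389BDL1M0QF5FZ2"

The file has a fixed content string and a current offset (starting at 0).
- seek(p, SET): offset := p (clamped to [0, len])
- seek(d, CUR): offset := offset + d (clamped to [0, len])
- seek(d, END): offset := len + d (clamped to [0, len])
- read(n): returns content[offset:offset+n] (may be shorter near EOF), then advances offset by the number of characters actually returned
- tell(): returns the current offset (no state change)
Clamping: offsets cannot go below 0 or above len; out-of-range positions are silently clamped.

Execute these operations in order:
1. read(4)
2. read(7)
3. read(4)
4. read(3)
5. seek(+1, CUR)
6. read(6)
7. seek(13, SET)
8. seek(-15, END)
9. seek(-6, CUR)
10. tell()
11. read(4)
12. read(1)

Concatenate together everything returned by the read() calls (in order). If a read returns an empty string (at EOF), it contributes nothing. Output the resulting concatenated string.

Answer: HE9WB6389BDL1M0QF5Z2HE9WB

Derivation:
After 1 (read(4)): returned 'HE9W', offset=4
After 2 (read(7)): returned 'B6389BD', offset=11
After 3 (read(4)): returned 'L1M0', offset=15
After 4 (read(3)): returned 'QF5', offset=18
After 5 (seek(+1, CUR)): offset=19
After 6 (read(6)): returned 'Z2', offset=21
After 7 (seek(13, SET)): offset=13
After 8 (seek(-15, END)): offset=6
After 9 (seek(-6, CUR)): offset=0
After 10 (tell()): offset=0
After 11 (read(4)): returned 'HE9W', offset=4
After 12 (read(1)): returned 'B', offset=5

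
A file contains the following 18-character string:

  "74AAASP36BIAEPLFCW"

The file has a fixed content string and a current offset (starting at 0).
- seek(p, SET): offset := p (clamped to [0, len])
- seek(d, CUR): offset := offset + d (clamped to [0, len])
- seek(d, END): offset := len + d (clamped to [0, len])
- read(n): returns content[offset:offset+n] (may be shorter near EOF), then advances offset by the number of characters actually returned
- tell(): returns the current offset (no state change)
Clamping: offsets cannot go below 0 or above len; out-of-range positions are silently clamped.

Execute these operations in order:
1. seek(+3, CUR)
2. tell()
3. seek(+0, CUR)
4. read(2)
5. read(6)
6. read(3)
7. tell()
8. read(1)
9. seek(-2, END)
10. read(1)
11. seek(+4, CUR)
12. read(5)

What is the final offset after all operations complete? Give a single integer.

After 1 (seek(+3, CUR)): offset=3
After 2 (tell()): offset=3
After 3 (seek(+0, CUR)): offset=3
After 4 (read(2)): returned 'AA', offset=5
After 5 (read(6)): returned 'SP36BI', offset=11
After 6 (read(3)): returned 'AEP', offset=14
After 7 (tell()): offset=14
After 8 (read(1)): returned 'L', offset=15
After 9 (seek(-2, END)): offset=16
After 10 (read(1)): returned 'C', offset=17
After 11 (seek(+4, CUR)): offset=18
After 12 (read(5)): returned '', offset=18

Answer: 18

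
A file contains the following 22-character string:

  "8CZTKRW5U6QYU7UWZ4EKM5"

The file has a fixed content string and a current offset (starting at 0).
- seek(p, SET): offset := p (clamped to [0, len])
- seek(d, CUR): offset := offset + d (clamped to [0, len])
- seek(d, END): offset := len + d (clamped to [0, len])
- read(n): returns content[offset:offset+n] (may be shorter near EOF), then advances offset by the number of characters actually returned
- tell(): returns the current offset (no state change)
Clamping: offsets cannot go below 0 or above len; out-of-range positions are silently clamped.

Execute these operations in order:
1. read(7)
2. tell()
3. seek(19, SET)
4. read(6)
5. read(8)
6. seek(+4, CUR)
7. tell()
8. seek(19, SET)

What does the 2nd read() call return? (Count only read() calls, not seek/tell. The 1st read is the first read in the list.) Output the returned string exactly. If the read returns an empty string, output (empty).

Answer: KM5

Derivation:
After 1 (read(7)): returned '8CZTKRW', offset=7
After 2 (tell()): offset=7
After 3 (seek(19, SET)): offset=19
After 4 (read(6)): returned 'KM5', offset=22
After 5 (read(8)): returned '', offset=22
After 6 (seek(+4, CUR)): offset=22
After 7 (tell()): offset=22
After 8 (seek(19, SET)): offset=19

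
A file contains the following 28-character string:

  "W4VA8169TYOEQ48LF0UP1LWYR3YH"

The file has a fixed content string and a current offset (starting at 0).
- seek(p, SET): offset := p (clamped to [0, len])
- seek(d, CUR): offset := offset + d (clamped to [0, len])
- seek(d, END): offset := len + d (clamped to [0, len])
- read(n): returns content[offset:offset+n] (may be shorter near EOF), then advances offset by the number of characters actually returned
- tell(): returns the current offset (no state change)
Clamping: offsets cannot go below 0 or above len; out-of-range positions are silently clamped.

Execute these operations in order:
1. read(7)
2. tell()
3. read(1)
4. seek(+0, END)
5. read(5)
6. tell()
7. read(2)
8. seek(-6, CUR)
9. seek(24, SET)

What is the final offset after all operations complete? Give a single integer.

Answer: 24

Derivation:
After 1 (read(7)): returned 'W4VA816', offset=7
After 2 (tell()): offset=7
After 3 (read(1)): returned '9', offset=8
After 4 (seek(+0, END)): offset=28
After 5 (read(5)): returned '', offset=28
After 6 (tell()): offset=28
After 7 (read(2)): returned '', offset=28
After 8 (seek(-6, CUR)): offset=22
After 9 (seek(24, SET)): offset=24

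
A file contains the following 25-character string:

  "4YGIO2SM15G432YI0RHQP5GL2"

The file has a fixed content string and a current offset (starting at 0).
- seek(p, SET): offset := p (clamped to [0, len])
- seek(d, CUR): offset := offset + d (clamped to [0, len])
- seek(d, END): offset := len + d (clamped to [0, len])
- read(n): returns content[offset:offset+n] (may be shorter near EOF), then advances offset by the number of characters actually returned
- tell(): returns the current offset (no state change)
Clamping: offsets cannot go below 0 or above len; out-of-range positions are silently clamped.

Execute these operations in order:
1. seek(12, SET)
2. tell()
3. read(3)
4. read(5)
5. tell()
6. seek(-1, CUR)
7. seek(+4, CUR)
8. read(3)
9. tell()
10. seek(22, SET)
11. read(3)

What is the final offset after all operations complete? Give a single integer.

After 1 (seek(12, SET)): offset=12
After 2 (tell()): offset=12
After 3 (read(3)): returned '32Y', offset=15
After 4 (read(5)): returned 'I0RHQ', offset=20
After 5 (tell()): offset=20
After 6 (seek(-1, CUR)): offset=19
After 7 (seek(+4, CUR)): offset=23
After 8 (read(3)): returned 'L2', offset=25
After 9 (tell()): offset=25
After 10 (seek(22, SET)): offset=22
After 11 (read(3)): returned 'GL2', offset=25

Answer: 25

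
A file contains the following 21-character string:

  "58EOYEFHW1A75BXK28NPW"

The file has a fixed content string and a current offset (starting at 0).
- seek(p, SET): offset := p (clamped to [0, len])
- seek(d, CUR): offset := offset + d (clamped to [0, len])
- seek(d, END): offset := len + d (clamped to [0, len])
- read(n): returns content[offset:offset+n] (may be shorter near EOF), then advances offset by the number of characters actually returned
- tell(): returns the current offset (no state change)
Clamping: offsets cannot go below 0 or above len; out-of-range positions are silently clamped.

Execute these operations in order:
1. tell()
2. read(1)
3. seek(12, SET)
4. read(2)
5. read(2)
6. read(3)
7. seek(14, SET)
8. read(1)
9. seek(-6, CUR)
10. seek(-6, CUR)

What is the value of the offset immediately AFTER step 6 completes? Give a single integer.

Answer: 19

Derivation:
After 1 (tell()): offset=0
After 2 (read(1)): returned '5', offset=1
After 3 (seek(12, SET)): offset=12
After 4 (read(2)): returned '5B', offset=14
After 5 (read(2)): returned 'XK', offset=16
After 6 (read(3)): returned '28N', offset=19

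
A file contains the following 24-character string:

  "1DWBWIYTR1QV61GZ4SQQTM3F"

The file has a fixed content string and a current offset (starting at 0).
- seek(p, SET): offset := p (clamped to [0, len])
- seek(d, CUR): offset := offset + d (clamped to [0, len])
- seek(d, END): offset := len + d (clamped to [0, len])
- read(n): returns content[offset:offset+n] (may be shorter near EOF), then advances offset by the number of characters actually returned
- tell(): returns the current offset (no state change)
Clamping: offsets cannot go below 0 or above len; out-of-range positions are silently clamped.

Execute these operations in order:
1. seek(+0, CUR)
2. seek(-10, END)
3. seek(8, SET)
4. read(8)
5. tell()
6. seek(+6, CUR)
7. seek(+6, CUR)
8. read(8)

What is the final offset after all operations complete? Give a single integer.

After 1 (seek(+0, CUR)): offset=0
After 2 (seek(-10, END)): offset=14
After 3 (seek(8, SET)): offset=8
After 4 (read(8)): returned 'R1QV61GZ', offset=16
After 5 (tell()): offset=16
After 6 (seek(+6, CUR)): offset=22
After 7 (seek(+6, CUR)): offset=24
After 8 (read(8)): returned '', offset=24

Answer: 24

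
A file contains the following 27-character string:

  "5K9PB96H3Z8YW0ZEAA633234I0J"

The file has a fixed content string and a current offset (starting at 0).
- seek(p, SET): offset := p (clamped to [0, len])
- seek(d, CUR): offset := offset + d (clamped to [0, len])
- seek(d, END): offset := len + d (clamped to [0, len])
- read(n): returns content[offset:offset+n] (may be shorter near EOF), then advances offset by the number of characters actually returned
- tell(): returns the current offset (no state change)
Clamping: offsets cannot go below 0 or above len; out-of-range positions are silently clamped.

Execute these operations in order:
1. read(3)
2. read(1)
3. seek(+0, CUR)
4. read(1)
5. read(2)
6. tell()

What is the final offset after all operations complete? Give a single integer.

After 1 (read(3)): returned '5K9', offset=3
After 2 (read(1)): returned 'P', offset=4
After 3 (seek(+0, CUR)): offset=4
After 4 (read(1)): returned 'B', offset=5
After 5 (read(2)): returned '96', offset=7
After 6 (tell()): offset=7

Answer: 7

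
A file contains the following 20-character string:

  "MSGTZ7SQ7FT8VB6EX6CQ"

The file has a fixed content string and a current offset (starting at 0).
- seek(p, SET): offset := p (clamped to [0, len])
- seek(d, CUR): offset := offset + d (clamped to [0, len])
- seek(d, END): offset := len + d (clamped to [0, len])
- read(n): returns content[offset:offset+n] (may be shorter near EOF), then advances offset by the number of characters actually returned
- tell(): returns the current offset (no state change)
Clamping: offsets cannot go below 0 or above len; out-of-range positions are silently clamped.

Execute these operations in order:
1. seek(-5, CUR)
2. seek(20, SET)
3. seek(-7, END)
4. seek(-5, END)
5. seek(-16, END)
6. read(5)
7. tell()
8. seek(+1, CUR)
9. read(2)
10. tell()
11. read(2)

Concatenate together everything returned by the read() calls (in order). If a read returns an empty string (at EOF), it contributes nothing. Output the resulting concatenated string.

Answer: Z7SQ7T8VB

Derivation:
After 1 (seek(-5, CUR)): offset=0
After 2 (seek(20, SET)): offset=20
After 3 (seek(-7, END)): offset=13
After 4 (seek(-5, END)): offset=15
After 5 (seek(-16, END)): offset=4
After 6 (read(5)): returned 'Z7SQ7', offset=9
After 7 (tell()): offset=9
After 8 (seek(+1, CUR)): offset=10
After 9 (read(2)): returned 'T8', offset=12
After 10 (tell()): offset=12
After 11 (read(2)): returned 'VB', offset=14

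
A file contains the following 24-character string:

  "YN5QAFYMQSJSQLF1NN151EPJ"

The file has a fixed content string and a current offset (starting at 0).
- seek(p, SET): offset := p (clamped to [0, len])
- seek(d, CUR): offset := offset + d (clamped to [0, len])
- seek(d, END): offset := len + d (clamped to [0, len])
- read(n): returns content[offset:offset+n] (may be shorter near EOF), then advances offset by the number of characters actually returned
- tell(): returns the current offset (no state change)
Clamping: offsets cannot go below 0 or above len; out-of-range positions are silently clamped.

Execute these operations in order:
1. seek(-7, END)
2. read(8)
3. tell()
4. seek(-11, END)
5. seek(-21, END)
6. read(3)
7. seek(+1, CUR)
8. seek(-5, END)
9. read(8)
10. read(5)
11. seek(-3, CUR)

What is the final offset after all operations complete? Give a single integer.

After 1 (seek(-7, END)): offset=17
After 2 (read(8)): returned 'N151EPJ', offset=24
After 3 (tell()): offset=24
After 4 (seek(-11, END)): offset=13
After 5 (seek(-21, END)): offset=3
After 6 (read(3)): returned 'QAF', offset=6
After 7 (seek(+1, CUR)): offset=7
After 8 (seek(-5, END)): offset=19
After 9 (read(8)): returned '51EPJ', offset=24
After 10 (read(5)): returned '', offset=24
After 11 (seek(-3, CUR)): offset=21

Answer: 21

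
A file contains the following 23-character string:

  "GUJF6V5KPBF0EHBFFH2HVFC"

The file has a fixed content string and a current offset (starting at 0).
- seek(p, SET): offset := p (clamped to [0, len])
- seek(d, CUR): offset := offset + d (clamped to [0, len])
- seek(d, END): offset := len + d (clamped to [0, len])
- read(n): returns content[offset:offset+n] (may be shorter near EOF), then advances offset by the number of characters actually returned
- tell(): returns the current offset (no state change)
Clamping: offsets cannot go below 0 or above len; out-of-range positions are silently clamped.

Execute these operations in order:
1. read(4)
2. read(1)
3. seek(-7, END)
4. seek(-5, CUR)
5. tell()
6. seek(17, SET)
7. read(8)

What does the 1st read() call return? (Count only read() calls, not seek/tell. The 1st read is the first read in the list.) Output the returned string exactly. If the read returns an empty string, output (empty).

Answer: GUJF

Derivation:
After 1 (read(4)): returned 'GUJF', offset=4
After 2 (read(1)): returned '6', offset=5
After 3 (seek(-7, END)): offset=16
After 4 (seek(-5, CUR)): offset=11
After 5 (tell()): offset=11
After 6 (seek(17, SET)): offset=17
After 7 (read(8)): returned 'H2HVFC', offset=23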